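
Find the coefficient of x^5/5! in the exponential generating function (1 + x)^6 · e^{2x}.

12032

The EGF product rule gives c_5 = Σ_{k_1+k_2=5} C(5; k_1,k_2) · ∏ g_i(k_i), where (1+x)^6 gives the falling factorial (6)_k; e^{2x} gives (2)^k.
g_1(k) for k = 0…5: 1, 6, 30, 120, 360, 720.
g_2(k) for k = 0…5: 1, 2, 4, 8, 16, 32.
c_5 = Σ_k C(5,k)·g_1(k)·g_2(5−k) = 1·1·32 + 5·6·16 + 10·30·8 + 10·120·4 + 5·360·2 + 1·720·1 = 32 + 480 + 2400 + 4800 + 3600 + 720 = 12032.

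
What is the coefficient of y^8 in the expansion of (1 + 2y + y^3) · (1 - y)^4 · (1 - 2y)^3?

-118

(1 + 2y + y^3) has coefficients 1,2,0,1 for degrees 0…3.
(1 - y)^4 has coefficients 1,-4,6,-4,1,0,0,0,0 for degrees 0…8.
Finally multiplying by (1 - 2y)^3, the product of all factors after the first has coefficients 1,-10,42,-96,129,-102,44,-8,0 for degrees 0…8.
[y^8] = 1·0 + 2·(-8) + 1·(-102) = -118.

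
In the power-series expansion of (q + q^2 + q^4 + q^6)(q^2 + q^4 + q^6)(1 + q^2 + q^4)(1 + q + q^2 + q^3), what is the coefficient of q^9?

(q + q^2 + q^4 + q^6) has coefficients 0,1,1,0,1,0,1 for degrees 0…6.
(q^2 + q^4 + q^6) has coefficients 0,0,1,0,1,0,1,0,0,0 for degrees 0…9.
Multiplying by (1 + q^2 + q^4) gives running coefficients 0,0,1,0,2,0,3,0,2,0 for degrees 0…9.
Finally multiplying by (1 + q + q^2 + q^3), the product of all factors after the first has coefficients 0,0,1,1,3,3,5,5,5,5 for degrees 0…9.
[q^9] = 1·5 + 1·5 + 1·3 + 1·1 = 14.

14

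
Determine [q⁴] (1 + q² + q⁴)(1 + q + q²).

2

(1 + q² + q⁴) has coefficients 1,0,1,0,1 for degrees 0…4.
(1 + q + q²) has coefficients 1,1,1,0,0 for degrees 0…4.
[q⁴] = 1·0 + 1·1 + 1·1 = 2.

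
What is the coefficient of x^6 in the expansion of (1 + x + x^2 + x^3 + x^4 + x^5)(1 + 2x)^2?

(1 + x + x^2 + x^3 + x^4 + x^5) has coefficients 1,1,1,1,1,1 for degrees 0…5.
(1 + 2x)^2 has coefficients 1,4,4,0,0,0,0 for degrees 0…6.
[x^6] = 1·0 + 1·0 + 1·0 + 1·0 + 1·4 + 1·4 = 8.

8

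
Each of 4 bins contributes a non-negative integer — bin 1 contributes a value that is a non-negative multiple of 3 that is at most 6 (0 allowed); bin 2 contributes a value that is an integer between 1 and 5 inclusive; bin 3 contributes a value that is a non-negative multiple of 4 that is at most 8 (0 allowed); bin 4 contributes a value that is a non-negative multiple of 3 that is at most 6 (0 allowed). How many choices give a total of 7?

6

The generating function for the choices is (1 + z^3 + z^6)·(z + z^2 + z^3 + z^4 + z^5)·(1 + z^4 + z^8)·(1 + z^3 + z^6); the count is [z^7].
(1 + z^3 + z^6) has coefficients 1,0,0,1,0,0,1 for degrees 0…6.
(z + z^2 + z^3 + z^4 + z^5) has coefficients 0,1,1,1,1,1,0,0 for degrees 0…7.
Multiplying by (1 + z^4 + z^8) gives running coefficients 0,1,1,1,1,2,1,1 for degrees 0…7.
Finally multiplying by (1 + z^3 + z^6), the product of all factors after the first has coefficients 0,1,1,1,2,3,2,3 for degrees 0…7.
[z^7] = 1·3 + 1·2 + 1·1 = 6.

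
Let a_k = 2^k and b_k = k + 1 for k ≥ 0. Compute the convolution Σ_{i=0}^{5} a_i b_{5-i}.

This is [x^5] in the product of the two ordinary generating functions.
Σ = 1·6 + 2·5 + 4·4 + 8·3 + 16·2 + 32·1 = 120.

120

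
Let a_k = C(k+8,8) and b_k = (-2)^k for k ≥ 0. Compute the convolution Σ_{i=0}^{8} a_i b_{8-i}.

6340

This is [x^8] in the product of the two ordinary generating functions.
Σ = 1·256 + 9·(-128) + 45·64 + 165·(-32) + 495·16 + 1287·(-8) + 3003·4 + 6435·(-2) + 12870·1 = 6340.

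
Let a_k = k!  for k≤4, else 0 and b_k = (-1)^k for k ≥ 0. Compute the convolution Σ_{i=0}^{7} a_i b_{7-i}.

Write out a_i and b_{7-i} for i = 0,…,7 and sum the products.
Σ = 1·(-1) + 1·1 + 2·(-1) + 6·1 + 24·(-1) + 0·1 + 0·(-1) + 0·1 = -20.

-20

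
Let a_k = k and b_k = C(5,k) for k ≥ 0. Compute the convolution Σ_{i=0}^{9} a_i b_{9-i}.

208

The convolution is the t^9 coefficient of A(t)B(t).
Σ = 0·0 + 1·0 + 2·0 + 3·0 + 4·1 + 5·5 + 6·10 + 7·10 + 8·5 + 9·1 = 208.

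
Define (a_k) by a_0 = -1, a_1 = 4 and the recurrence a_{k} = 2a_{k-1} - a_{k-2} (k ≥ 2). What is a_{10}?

The ordinary generating function has denominator 1 - 2z + z^2.
Iterating the recurrence: a_0,…,a_{10} = -1, 4, 9, 14, 19, 24, 29, 34, 39, 44, 49.

49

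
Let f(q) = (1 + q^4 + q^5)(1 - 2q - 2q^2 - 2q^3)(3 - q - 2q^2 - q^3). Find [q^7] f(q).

-7

(1 + q^4 + q^5) has coefficients 1,0,0,0,1,1 for degrees 0…5.
(1 - 2q - 2q^2 - 2q^3) has coefficients 1,-2,-2,-2,0,0,0,0 for degrees 0…7.
Finally multiplying by (3 - q - 2q^2 - q^3), the product of all factors after the first has coefficients 3,-7,-6,-1,8,6,2,0 for degrees 0…7.
[q^7] = 1·0 + 1·(-1) + 1·(-6) = -7.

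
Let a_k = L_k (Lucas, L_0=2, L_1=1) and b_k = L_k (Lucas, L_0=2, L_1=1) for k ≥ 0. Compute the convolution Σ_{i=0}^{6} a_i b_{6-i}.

Write out a_i and b_{6-i} for i = 0,…,6 and sum the products.
Σ = 2·18 + 1·11 + 3·7 + 4·4 + 7·3 + 11·1 + 18·2 = 152.

152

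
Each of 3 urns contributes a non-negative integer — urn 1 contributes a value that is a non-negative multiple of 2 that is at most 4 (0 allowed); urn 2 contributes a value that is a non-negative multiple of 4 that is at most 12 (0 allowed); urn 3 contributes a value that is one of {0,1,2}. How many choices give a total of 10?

The generating function for the choices is (1 + y² + y⁴)·(1 + y⁴ + y⁸ + y¹²)·(1 + y + y²); the count is [y¹⁰].
(1 + y² + y⁴) has coefficients 1,0,1,0,1 for degrees 0…4.
(1 + y⁴ + y⁸ + y¹²) has coefficients 1,0,0,0,1,0,0,0,1,0,0 for degrees 0…10.
Finally multiplying by (1 + y + y²), the product of all factors after the first has coefficients 1,1,1,0,1,1,1,0,1,1,1 for degrees 0…10.
[y¹⁰] = 1·1 + 1·1 + 1·1 = 3.

3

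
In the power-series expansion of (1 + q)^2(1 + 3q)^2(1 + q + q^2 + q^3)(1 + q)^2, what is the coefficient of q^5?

236

(1 + q)^2 has coefficients 1,2,1 for degrees 0…2.
(1 + 3q)^2 has coefficients 1,6,9,0,0,0 for degrees 0…5.
Multiplying by (1 + q + q^2 + q^3) gives running coefficients 1,7,16,16,15,9 for degrees 0…5.
Finally multiplying by (1 + q)^2, the product of all factors after the first has coefficients 1,9,31,55,63,55 for degrees 0…5.
[q^5] = 1·55 + 2·63 + 1·55 = 236.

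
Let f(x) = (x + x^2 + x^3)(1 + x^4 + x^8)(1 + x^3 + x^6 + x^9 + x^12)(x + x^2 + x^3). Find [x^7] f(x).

5

(x + x^2 + x^3) has coefficients 0,1,1,1 for degrees 0…3.
(1 + x^4 + x^8) has coefficients 1,0,0,0,1,0,0,0 for degrees 0…7.
Multiplying by (1 + x^3 + x^6 + x^9 + x^12) gives running coefficients 1,0,0,1,1,0,1,1 for degrees 0…7.
Finally multiplying by (x + x^2 + x^3), the product of all factors after the first has coefficients 0,1,1,1,1,2,2,2 for degrees 0…7.
[x^7] = 1·2 + 1·2 + 1·1 = 5.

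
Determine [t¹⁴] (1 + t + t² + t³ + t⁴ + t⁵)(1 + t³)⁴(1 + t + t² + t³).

(1 + t + t² + t³ + t⁴ + t⁵) has coefficients 1,1,1,1,1,1 for degrees 0…5.
(1 + t³)⁴ has coefficients 1,0,0,4,0,0,6,0,0,4,0,0,1,0,0 for degrees 0…14.
Finally multiplying by (1 + t + t² + t³), the product of all factors after the first has coefficients 1,1,1,5,4,4,10,6,6,10,4,4,5,1,1 for degrees 0…14.
[t¹⁴] = 1·1 + 1·1 + 1·5 + 1·4 + 1·4 + 1·10 = 25.

25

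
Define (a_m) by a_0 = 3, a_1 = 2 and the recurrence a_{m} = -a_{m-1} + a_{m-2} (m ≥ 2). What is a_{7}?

The ordinary generating function has denominator 1 + t - t^2.
Iterating the recurrence: a_0,…,a_{7} = 3, 2, 1, 1, 0, 1, -1, 2.

2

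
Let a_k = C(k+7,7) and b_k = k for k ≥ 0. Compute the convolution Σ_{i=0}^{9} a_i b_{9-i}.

24310

Write out a_i and b_{9-i} for i = 0,…,9 and sum the products.
Σ = 1·9 + 8·8 + 36·7 + 120·6 + 330·5 + 792·4 + 1716·3 + 3432·2 + 6435·1 + 11440·0 = 24310.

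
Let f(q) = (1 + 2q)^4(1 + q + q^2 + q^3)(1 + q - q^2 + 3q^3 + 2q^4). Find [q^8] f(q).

(1 + 2q)^4 has coefficients 1,8,24,32,16 for degrees 0…4.
(1 + q + q^2 + q^3) has coefficients 1,1,1,1,0,0,0,0,0 for degrees 0…8.
Finally multiplying by (1 + q - q^2 + 3q^3 + 2q^4), the product of all factors after the first has coefficients 1,2,1,4,5,4,5,2,0 for degrees 0…8.
[q^8] = 1·0 + 8·2 + 24·5 + 32·4 + 16·5 = 344.

344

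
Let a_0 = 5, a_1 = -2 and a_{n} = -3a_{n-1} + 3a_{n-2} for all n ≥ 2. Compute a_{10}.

797526

The ordinary generating function has denominator 1 + 3z - 3z^2.
Iterating the recurrence: a_0,…,a_{10} = 5, -2, 21, -69, 270, -1017, 3861, -14634, 55485, -210357, 797526.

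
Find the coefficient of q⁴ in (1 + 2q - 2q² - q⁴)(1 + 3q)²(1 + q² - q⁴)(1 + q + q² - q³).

25

(1 + 2q - 2q² - q⁴) has coefficients 1,2,-2,0,-1 for degrees 0…4.
(1 + 3q)² has coefficients 1,6,9,0,0 for degrees 0…4.
Multiplying by (1 + q² - q⁴) gives running coefficients 1,6,10,6,8 for degrees 0…4.
Finally multiplying by (1 + q + q² - q³), the product of all factors after the first has coefficients 1,7,17,21,18 for degrees 0…4.
[q⁴] = 1·18 + 2·21 − 2·17 − 1·1 = 25.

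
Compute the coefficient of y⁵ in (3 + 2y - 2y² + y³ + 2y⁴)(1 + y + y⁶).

2

(3 + 2y - 2y² + y³ + 2y⁴) has coefficients 3,2,-2,1,2 for degrees 0…4.
(1 + y + y⁶) has coefficients 1,1,0,0,0,0 for degrees 0…5.
[y⁵] = 3·0 + 2·0 − 2·0 + 1·0 + 2·1 = 2.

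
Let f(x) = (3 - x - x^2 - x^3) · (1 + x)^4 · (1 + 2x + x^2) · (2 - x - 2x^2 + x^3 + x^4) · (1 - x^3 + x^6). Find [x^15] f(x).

-13

(3 - x - x^2 - x^3) has coefficients 3,-1,-1,-1 for degrees 0…3.
(1 + x)^4 has coefficients 1,4,6,4,1,0,0,0,0,0,0,0,0,0,0,0 for degrees 0…15.
Multiplying by (1 + 2x + x^2) gives running coefficients 1,6,15,20,15,6,1,0,0,0,0,0,0,0,0,0 for degrees 0…15.
Multiplying by (2 - x - 2x^2 + x^3 + x^4) gives running coefficients 2,11,22,14,-13,-22,1,22,19,7,1,0,0,0,0,0 for degrees 0…15.
Finally multiplying by (1 - x^3 + x^6), the product of all factors after the first has coefficients 2,11,22,12,-24,-44,-11,46,63,20,-34,-41,-6,21,19,7 for degrees 0…15.
[x^15] = 3·7 − 1·19 − 1·21 − 1·(-6) = -13.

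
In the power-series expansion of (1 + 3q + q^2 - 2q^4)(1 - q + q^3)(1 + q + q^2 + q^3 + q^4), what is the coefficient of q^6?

2

(1 + 3q + q^2 - 2q^4) has coefficients 1,3,1,0,-2 for degrees 0…4.
(1 - q + q^3) has coefficients 1,-1,0,1,0,0,0 for degrees 0…6.
Finally multiplying by (1 + q + q^2 + q^3 + q^4), the product of all factors after the first has coefficients 1,0,0,1,1,0,1 for degrees 0…6.
[q^6] = 1·1 + 3·0 + 1·1 − 2·0 = 2.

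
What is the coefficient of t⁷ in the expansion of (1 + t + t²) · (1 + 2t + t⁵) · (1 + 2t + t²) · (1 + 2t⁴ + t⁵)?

36

(1 + t + t²) has coefficients 1,1,1 for degrees 0…2.
(1 + 2t + t⁵) has coefficients 1,2,0,0,0,1,0,0 for degrees 0…7.
Multiplying by (1 + 2t + t²) gives running coefficients 1,4,5,2,0,1,2,1 for degrees 0…7.
Finally multiplying by (1 + 2t⁴ + t⁵), the product of all factors after the first has coefficients 1,4,5,2,2,10,16,10 for degrees 0…7.
[t⁷] = 1·10 + 1·16 + 1·10 = 36.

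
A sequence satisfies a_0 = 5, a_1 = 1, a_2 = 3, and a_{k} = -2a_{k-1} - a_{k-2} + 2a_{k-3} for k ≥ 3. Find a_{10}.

227

The ordinary generating function has denominator 1 + 2z + z^2 - 2z^3.
Iterating the recurrence: a_0,…,a_{10} = 5, 1, 3, 3, -7, 17, -21, 11, 33, -119, 227.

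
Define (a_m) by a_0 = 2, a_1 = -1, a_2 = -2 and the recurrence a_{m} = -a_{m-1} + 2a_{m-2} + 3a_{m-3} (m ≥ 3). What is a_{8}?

The ordinary generating function has denominator 1 + q - 2q^2 - 3q^3.
Iterating the recurrence: a_0,…,a_{8} = 2, -1, -2, 6, -13, 19, -27, 26, -23.

-23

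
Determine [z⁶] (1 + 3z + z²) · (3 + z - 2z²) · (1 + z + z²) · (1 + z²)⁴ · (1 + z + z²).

290

(1 + 3z + z²) has coefficients 1,3,1 for degrees 0…2.
(3 + z - 2z²) has coefficients 3,1,-2,0,0,0,0 for degrees 0…6.
Multiplying by (1 + z + z²) gives running coefficients 3,4,2,-1,-2,0,0 for degrees 0…6.
Multiplying by (1 + z²)⁴ gives running coefficients 3,4,14,15,24,20,16 for degrees 0…6.
Finally multiplying by (1 + z + z²), the product of all factors after the first has coefficients 3,7,21,33,53,59,60 for degrees 0…6.
[z⁶] = 1·60 + 3·59 + 1·53 = 290.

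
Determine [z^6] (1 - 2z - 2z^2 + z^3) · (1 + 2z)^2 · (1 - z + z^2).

(1 - 2z - 2z^2 + z^3) has coefficients 1,-2,-2,1 for degrees 0…3.
(1 + 2z)^2 has coefficients 1,4,4,0,0,0,0 for degrees 0…6.
Finally multiplying by (1 - z + z^2), the product of all factors after the first has coefficients 1,3,1,0,4,0,0 for degrees 0…6.
[z^6] = 1·0 − 2·0 − 2·4 + 1·0 = -8.

-8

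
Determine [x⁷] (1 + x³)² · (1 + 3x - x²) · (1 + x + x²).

(1 + x³)² has coefficients 1,0,0,2,0,0,1 for degrees 0…6.
(1 + 3x - x²) has coefficients 1,3,-1,0,0,0,0,0 for degrees 0…7.
Finally multiplying by (1 + x + x²), the product of all factors after the first has coefficients 1,4,3,2,-1,0,0,0 for degrees 0…7.
[x⁷] = 1·0 + 2·(-1) + 1·4 = 2.

2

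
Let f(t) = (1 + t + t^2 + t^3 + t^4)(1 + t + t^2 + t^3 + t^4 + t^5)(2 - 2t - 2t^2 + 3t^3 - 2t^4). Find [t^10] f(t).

(1 + t + t^2 + t^3 + t^4) has coefficients 1,1,1,1,1 for degrees 0…4.
(1 + t + t^2 + t^3 + t^4 + t^5) has coefficients 1,1,1,1,1,1,0,0,0,0,0 for degrees 0…10.
Finally multiplying by (2 - 2t - 2t^2 + 3t^3 - 2t^4), the product of all factors after the first has coefficients 2,0,-2,1,-1,-1,-3,-1,1,-2,0 for degrees 0…10.
[t^10] = 1·0 + 1·(-2) + 1·1 + 1·(-1) + 1·(-3) = -5.

-5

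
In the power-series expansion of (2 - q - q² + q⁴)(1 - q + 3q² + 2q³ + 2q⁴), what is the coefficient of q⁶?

1

(2 - q - q² + q⁴) has coefficients 2,-1,-1,0,1 for degrees 0…4.
(1 - q + 3q² + 2q³ + 2q⁴) has coefficients 1,-1,3,2,2,0,0 for degrees 0…6.
[q⁶] = 2·0 − 1·0 − 1·2 + 1·3 = 1.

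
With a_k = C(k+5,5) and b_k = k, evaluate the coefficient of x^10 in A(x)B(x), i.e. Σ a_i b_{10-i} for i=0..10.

11440

The convolution is the x^10 coefficient of A(x)B(x).
Σ = 1·10 + 6·9 + 21·8 + 56·7 + 126·6 + 252·5 + 462·4 + 792·3 + 1287·2 + 2002·1 + 3003·0 = 11440.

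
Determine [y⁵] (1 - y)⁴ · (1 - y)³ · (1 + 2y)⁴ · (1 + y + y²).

(1 - y)⁴ has coefficients 1,-4,6,-4,1 for degrees 0…4.
(1 - y)³ has coefficients 1,-3,3,-1,0,0 for degrees 0…5.
Multiplying by (1 + 2y)⁴ gives running coefficients 1,5,3,-17,-16,24 for degrees 0…5.
Finally multiplying by (1 + y + y²), the product of all factors after the first has coefficients 1,6,9,-9,-30,-9 for degrees 0…5.
[y⁵] = 1·(-9) − 4·(-30) + 6·(-9) − 4·9 + 1·6 = 27.

27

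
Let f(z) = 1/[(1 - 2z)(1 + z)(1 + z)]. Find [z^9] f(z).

224

The denominator gives the recurrence a_n = 3a_(n−2) + 2a_(n−3) for n ≥ 3; the numerator fixes a_0 = 1, a_1 = 0, a_2 = 3.
Iterating: 1, 0, 3, 2, 9, 12, 31, 54, 117, 224, so a_9 = 224.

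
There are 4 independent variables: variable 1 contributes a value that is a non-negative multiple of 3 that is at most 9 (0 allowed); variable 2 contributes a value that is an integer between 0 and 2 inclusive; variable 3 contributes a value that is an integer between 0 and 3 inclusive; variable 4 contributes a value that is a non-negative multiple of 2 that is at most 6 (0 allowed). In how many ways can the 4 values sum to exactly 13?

The generating function for the choices is (1 + y³ + y⁶ + y⁹)·(1 + y + y²)·(1 + y + y² + y³)·(1 + y² + y⁴ + y⁶); the count is [y¹³].
(1 + y³ + y⁶ + y⁹) has coefficients 1,0,0,1,0,0,1,0,0,1 for degrees 0…9.
(1 + y + y²) has coefficients 1,1,1,0,0,0,0,0,0,0,0,0,0,0 for degrees 0…13.
Multiplying by (1 + y + y² + y³) gives running coefficients 1,2,3,3,2,1,0,0,0,0,0,0,0,0 for degrees 0…13.
Finally multiplying by (1 + y² + y⁴ + y⁶), the product of all factors after the first has coefficients 1,2,4,5,6,6,6,6,5,4,2,1,0,0 for degrees 0…13.
[y¹³] = 1·0 + 1·2 + 1·6 + 1·6 = 14.

14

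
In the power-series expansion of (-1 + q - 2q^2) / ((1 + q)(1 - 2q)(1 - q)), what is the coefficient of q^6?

-85

Partial fractions give a closed form: a_n = (-2/3)·(-1)^n + (-4/3)·2^n + (1)·1^n.
At n = 6: a_6 = -85.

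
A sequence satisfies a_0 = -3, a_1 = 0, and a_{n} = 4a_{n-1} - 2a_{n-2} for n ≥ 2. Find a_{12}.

The ordinary generating function has denominator 1 - 4y + 2y^2.
Iterating the recurrence: a_0,…,a_{12} = -3, 0, 6, 24, 84, 288, 984, 3360, 11472, 39168, 133728, 456576, 1558848.

1558848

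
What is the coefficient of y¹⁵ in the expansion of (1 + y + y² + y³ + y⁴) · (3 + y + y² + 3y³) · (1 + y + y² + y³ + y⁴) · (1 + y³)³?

66

(1 + y + y² + y³ + y⁴) has coefficients 1,1,1,1,1 for degrees 0…4.
(3 + y + y² + 3y³) has coefficients 3,1,1,3,0,0,0,0,0,0,0,0,0,0,0,0 for degrees 0…15.
Multiplying by (1 + y + y² + y³ + y⁴) gives running coefficients 3,4,5,8,8,5,4,3,0,0,0,0,0,0,0,0 for degrees 0…15.
Finally multiplying by (1 + y³)³, the product of all factors after the first has coefficients 3,4,5,17,20,20,37,39,30,39,37,20,20,17,5,4 for degrees 0…15.
[y¹⁵] = 1·4 + 1·5 + 1·17 + 1·20 + 1·20 = 66.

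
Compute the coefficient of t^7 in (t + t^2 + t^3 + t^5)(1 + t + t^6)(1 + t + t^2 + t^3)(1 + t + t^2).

(t + t^2 + t^3 + t^5) has coefficients 0,1,1,1,0,1 for degrees 0…5.
(1 + t + t^6) has coefficients 1,1,0,0,0,0,1,0 for degrees 0…7.
Multiplying by (1 + t + t^2 + t^3) gives running coefficients 1,2,2,2,1,0,1,1 for degrees 0…7.
Finally multiplying by (1 + t + t^2), the product of all factors after the first has coefficients 1,3,5,6,5,3,2,2 for degrees 0…7.
[t^7] = 1·2 + 1·3 + 1·5 + 1·5 = 15.

15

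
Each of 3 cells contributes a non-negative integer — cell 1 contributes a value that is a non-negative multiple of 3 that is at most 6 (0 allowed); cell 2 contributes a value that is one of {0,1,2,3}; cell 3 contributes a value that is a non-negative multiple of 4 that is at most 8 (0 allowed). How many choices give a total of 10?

3

The generating function for the choices is (1 + x^3 + x^6)·(1 + x + x^2 + x^3)·(1 + x^4 + x^8); the count is [x^10].
(1 + x^3 + x^6) has coefficients 1,0,0,1,0,0,1 for degrees 0…6.
(1 + x + x^2 + x^3) has coefficients 1,1,1,1,0,0,0,0,0,0,0 for degrees 0…10.
Finally multiplying by (1 + x^4 + x^8), the product of all factors after the first has coefficients 1,1,1,1,1,1,1,1,1,1,1 for degrees 0…10.
[x^10] = 1·1 + 1·1 + 1·1 = 3.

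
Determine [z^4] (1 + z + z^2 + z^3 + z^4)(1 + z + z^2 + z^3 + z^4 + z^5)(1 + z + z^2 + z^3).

14

(1 + z + z^2 + z^3 + z^4) has coefficients 1,1,1,1,1 for degrees 0…4.
(1 + z + z^2 + z^3 + z^4 + z^5) has coefficients 1,1,1,1,1 for degrees 0…4.
Finally multiplying by (1 + z + z^2 + z^3), the product of all factors after the first has coefficients 1,2,3,4,4 for degrees 0…4.
[z^4] = 1·4 + 1·4 + 1·3 + 1·2 + 1·1 = 14.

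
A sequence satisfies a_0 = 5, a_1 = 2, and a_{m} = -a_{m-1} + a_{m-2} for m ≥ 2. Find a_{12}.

The ordinary generating function has denominator 1 + x - x^2.
Iterating the recurrence: a_0,…,a_{12} = 5, 2, 3, -1, 4, -5, 9, -14, 23, -37, 60, -97, 157.

157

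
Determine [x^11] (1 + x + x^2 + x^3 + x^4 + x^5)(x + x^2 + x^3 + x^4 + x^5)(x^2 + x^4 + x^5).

(1 + x + x^2 + x^3 + x^4 + x^5) has coefficients 1,1,1,1,1,1 for degrees 0…5.
(x + x^2 + x^3 + x^4 + x^5) has coefficients 0,1,1,1,1,1,0,0,0,0,0,0 for degrees 0…11.
Finally multiplying by (x^2 + x^4 + x^5), the product of all factors after the first has coefficients 0,0,0,1,1,2,3,3,2,2,1,0 for degrees 0…11.
[x^11] = 1·0 + 1·1 + 1·2 + 1·2 + 1·3 + 1·3 = 11.

11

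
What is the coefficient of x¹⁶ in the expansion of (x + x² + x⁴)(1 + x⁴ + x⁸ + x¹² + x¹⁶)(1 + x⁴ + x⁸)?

3

(x + x² + x⁴) has coefficients 0,1,1,0,1 for degrees 0…4.
(1 + x⁴ + x⁸ + x¹² + x¹⁶) has coefficients 1,0,0,0,1,0,0,0,1,0,0,0,1,0,0,0,1 for degrees 0…16.
Finally multiplying by (1 + x⁴ + x⁸), the product of all factors after the first has coefficients 1,0,0,0,2,0,0,0,3,0,0,0,3,0,0,0,3 for degrees 0…16.
[x¹⁶] = 1·0 + 1·0 + 1·3 = 3.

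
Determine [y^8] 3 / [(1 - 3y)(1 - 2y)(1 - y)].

85503

The denominator gives the recurrence a_n = 6a_(n−1) − 11a_(n−2) + 6a_(n−3) for n ≥ 3; the numerator fixes a_0 = 3, a_1 = 18, a_2 = 75.
Iterating: 3, 18, 75, 270, 903, 2898, 9075, 27990, 85503, so a_8 = 85503.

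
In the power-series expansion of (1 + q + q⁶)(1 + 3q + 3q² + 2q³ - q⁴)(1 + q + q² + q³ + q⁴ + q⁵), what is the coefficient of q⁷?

15

(1 + q + q⁶) has coefficients 1,1,0,0,0,0,1 for degrees 0…6.
(1 + 3q + 3q² + 2q³ - q⁴) has coefficients 1,3,3,2,-1,0,0,0 for degrees 0…7.
Finally multiplying by (1 + q + q² + q³ + q⁴ + q⁵), the product of all factors after the first has coefficients 1,4,7,9,8,8,7,4 for degrees 0…7.
[q⁷] = 1·4 + 1·7 + 1·4 = 15.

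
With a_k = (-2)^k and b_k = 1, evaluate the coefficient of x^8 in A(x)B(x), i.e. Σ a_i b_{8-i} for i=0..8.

This is [x^8] in the product of the two ordinary generating functions.
Σ = 1·1 − 2·1 + 4·1 − 8·1 + 16·1 − 32·1 + 64·1 − 128·1 + 256·1 = 171.

171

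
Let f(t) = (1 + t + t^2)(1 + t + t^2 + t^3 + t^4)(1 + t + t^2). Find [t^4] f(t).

9

(1 + t + t^2) has coefficients 1,1,1 for degrees 0…2.
(1 + t + t^2 + t^3 + t^4) has coefficients 1,1,1,1,1 for degrees 0…4.
Finally multiplying by (1 + t + t^2), the product of all factors after the first has coefficients 1,2,3,3,3 for degrees 0…4.
[t^4] = 1·3 + 1·3 + 1·3 = 9.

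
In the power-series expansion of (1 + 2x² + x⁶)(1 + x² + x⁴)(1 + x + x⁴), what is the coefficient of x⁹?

1

(1 + 2x² + x⁶) has coefficients 1,0,2,0,0,0,1 for degrees 0…6.
(1 + x² + x⁴) has coefficients 1,0,1,0,1,0,0,0,0,0 for degrees 0…9.
Finally multiplying by (1 + x + x⁴), the product of all factors after the first has coefficients 1,1,1,1,2,1,1,0,1,0 for degrees 0…9.
[x⁹] = 1·0 + 2·0 + 1·1 = 1.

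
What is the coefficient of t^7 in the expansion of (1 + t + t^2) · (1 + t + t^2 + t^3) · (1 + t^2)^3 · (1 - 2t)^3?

-2

(1 + t + t^2) has coefficients 1,1,1 for degrees 0…2.
(1 + t + t^2 + t^3) has coefficients 1,1,1,1,0,0,0,0 for degrees 0…7.
Multiplying by (1 + t^2)^3 gives running coefficients 1,1,4,4,6,6,4,4 for degrees 0…7.
Finally multiplying by (1 - 2t)^3, the product of all factors after the first has coefficients 1,-5,10,-16,22,-14,8,4 for degrees 0…7.
[t^7] = 1·4 + 1·8 + 1·(-14) = -2.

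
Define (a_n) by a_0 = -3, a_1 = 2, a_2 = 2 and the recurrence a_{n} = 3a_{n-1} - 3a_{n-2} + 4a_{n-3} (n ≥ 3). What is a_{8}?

The ordinary generating function has denominator 1 - 3z + 3z^2 - 4z^3.
Iterating the recurrence: a_0,…,a_{8} = -3, 2, 2, -12, -34, -58, -120, -322, -838.

-838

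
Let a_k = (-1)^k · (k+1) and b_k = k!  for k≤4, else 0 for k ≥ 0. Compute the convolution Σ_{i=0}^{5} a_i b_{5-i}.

-39

The convolution is the t^5 coefficient of A(t)B(t).
Σ = 1·0 − 2·24 + 3·6 − 4·2 + 5·1 − 6·1 = -39.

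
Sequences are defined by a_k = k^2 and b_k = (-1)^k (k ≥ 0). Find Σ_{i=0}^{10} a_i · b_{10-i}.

Write out a_i and b_{10-i} for i = 0,…,10 and sum the products.
Σ = 0·1 + 1·(-1) + 4·1 + 9·(-1) + 16·1 + 25·(-1) + 36·1 + 49·(-1) + 64·1 + 81·(-1) + 100·1 = 55.

55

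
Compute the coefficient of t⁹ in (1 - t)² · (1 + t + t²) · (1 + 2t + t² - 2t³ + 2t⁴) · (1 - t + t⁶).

-6

(1 - t)² has coefficients 1,-2,1 for degrees 0…2.
(1 + t + t²) has coefficients 1,1,1,0,0,0,0,0,0,0 for degrees 0…9.
Multiplying by (1 + 2t + t² - 2t³ + 2t⁴) gives running coefficients 1,3,4,1,1,0,2,0,0,0 for degrees 0…9.
Finally multiplying by (1 - t + t⁶), the product of all factors after the first has coefficients 1,2,1,-3,0,-1,3,1,4,1 for degrees 0…9.
[t⁹] = 1·1 − 2·4 + 1·1 = -6.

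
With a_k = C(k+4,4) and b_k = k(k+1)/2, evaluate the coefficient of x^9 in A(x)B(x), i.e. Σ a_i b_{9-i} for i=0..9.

6435

Write out a_i and b_{9-i} for i = 0,…,9 and sum the products.
Σ = 1·45 + 5·36 + 15·28 + 35·21 + 70·15 + 126·10 + 210·6 + 330·3 + 495·1 + 715·0 = 6435.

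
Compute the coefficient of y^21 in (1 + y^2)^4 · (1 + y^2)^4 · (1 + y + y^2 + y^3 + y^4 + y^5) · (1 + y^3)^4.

(1 + y^2)^4 has coefficients 1,0,4,0,6,0,4,0,1 for degrees 0…8.
(1 + y^2)^4 has coefficients 1,0,4,0,6,0,4,0,1,0,0,0,0,0,0,0,0,0,0,0,0,0 for degrees 0…21.
Multiplying by (1 + y + y^2 + y^3 + y^4 + y^5) gives running coefficients 1,1,5,5,11,11,14,14,11,11,5,5,1,1,0,0,0,0,0,0,0,0 for degrees 0…21.
Finally multiplying by (1 + y^3)^4, the product of all factors after the first has coefficients 1,1,5,9,15,31,40,64,85,101,131,135,150,150,135,131,101,85,64,40,31,15 for degrees 0…21.
[y^21] = 1·15 + 4·40 + 6·85 + 4·131 + 1·150 = 1359.

1359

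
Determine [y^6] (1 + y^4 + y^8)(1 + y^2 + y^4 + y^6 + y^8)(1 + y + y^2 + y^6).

5

(1 + y^4 + y^8) has coefficients 1,0,0,0,1,0,0 for degrees 0…6.
(1 + y^2 + y^4 + y^6 + y^8) has coefficients 1,0,1,0,1,0,1 for degrees 0…6.
Finally multiplying by (1 + y + y^2 + y^6), the product of all factors after the first has coefficients 1,1,2,1,2,1,3 for degrees 0…6.
[y^6] = 1·3 + 1·2 = 5.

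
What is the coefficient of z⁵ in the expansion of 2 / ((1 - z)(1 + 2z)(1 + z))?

-84

The denominator gives the recurrence a_n = −2a_(n−1) + a_(n−2) + 2a_(n−3) for n ≥ 3; the numerator fixes a_0 = 2, a_1 = -4, a_2 = 10.
Iterating: 2, -4, 10, -20, 42, -84, so a_5 = -84.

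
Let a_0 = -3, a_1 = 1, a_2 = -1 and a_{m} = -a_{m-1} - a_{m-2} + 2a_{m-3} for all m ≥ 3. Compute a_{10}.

149

The ordinary generating function has denominator 1 + z + z^2 - 2z^3.
Iterating the recurrence: a_0,…,a_{10} = -3, 1, -1, -6, 9, -5, -16, 39, -33, -38, 149.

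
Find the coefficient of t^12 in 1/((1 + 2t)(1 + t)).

Partial fractions give a closed form: a_n = (2)·(-2)^n + (-1)·(-1)^n.
At n = 12: a_12 = 8191.

8191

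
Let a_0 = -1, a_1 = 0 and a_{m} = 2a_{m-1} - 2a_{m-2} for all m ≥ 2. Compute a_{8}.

-16

The ordinary generating function has denominator 1 - 2z + 2z^2.
Iterating the recurrence: a_0,…,a_{8} = -1, 0, 2, 4, 4, 0, -8, -16, -16.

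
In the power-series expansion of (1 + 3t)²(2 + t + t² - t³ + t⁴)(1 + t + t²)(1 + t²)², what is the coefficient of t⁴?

125

(1 + 3t)² has coefficients 1,6,9 for degrees 0…2.
(2 + t + t² - t³ + t⁴) has coefficients 2,1,1,-1,1 for degrees 0…4.
Multiplying by (1 + t + t²) gives running coefficients 2,3,4,1,1 for degrees 0…4.
Finally multiplying by (1 + t²)², the product of all factors after the first has coefficients 2,3,8,7,11 for degrees 0…4.
[t⁴] = 1·11 + 6·7 + 9·8 = 125.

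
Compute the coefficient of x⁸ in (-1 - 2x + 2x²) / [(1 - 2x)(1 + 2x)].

-128

The denominator gives the recurrence a_n = 4a_(n−2) for n ≥ 3; the numerator fixes a_0 = -1, a_1 = -2, a_2 = -2.
Iterating: -1, -2, -2, -8, -8, -32, -32, -128, -128, so a_8 = -128.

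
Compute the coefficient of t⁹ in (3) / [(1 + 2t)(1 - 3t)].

34815

The denominator gives the recurrence a_n = a_(n−1) + 6a_(n−2) for n ≥ 3; the numerator fixes a_0 = 3, a_1 = 3, a_2 = 21.
Iterating: 3, 3, 21, 39, 165, 399, 1389, 3783, 12117, 34815, so a_9 = 34815.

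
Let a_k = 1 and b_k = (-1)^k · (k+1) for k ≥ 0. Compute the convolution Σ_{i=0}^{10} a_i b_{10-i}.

Write out a_i and b_{10-i} for i = 0,…,10 and sum the products.
Σ = 1·11 + 1·(-10) + 1·9 + 1·(-8) + 1·7 + 1·(-6) + 1·5 + 1·(-4) + 1·3 + 1·(-2) + 1·1 = 6.

6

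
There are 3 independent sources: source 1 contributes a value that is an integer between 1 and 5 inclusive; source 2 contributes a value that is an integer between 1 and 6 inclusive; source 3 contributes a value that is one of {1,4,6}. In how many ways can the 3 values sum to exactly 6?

The generating function for the choices is (z + z² + z³ + z⁴ + z⁵)·(z + z² + z³ + z⁴ + z⁵ + z⁶)·(z + z⁴ + z⁶); the count is [z⁶].
(z + z² + z³ + z⁴ + z⁵) has coefficients 0,1,1,1,1,1 for degrees 0…5.
(z + z² + z³ + z⁴ + z⁵ + z⁶) has coefficients 0,1,1,1,1,1,1 for degrees 0…6.
Finally multiplying by (z + z⁴ + z⁶), the product of all factors after the first has coefficients 0,0,1,1,1,2,2 for degrees 0…6.
[z⁶] = 1·2 + 1·1 + 1·1 + 1·1 + 1·0 = 5.

5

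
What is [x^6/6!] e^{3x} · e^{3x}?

The EGF product rule gives c_6 = Σ_{k_1+k_2=6} C(6; k_1,k_2) · ∏ g_i(k_i), where e^{3x} gives (3)^k; e^{3x} gives (3)^k.
g_1(k) for k = 0…6: 1, 3, 9, 27, 81, 243, 729.
g_2(k) for k = 0…6: 1, 3, 9, 27, 81, 243, 729.
c_6 = Σ_k C(6,k)·g_1(k)·g_2(6−k) = 1·1·729 + 6·3·243 + 15·9·81 + 20·27·27 + 15·81·9 + 6·243·3 + 1·729·1 = 729 + 4374 + 10935 + 14580 + 10935 + 4374 + 729 = 46656.

46656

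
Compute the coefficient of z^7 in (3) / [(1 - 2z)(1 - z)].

765

The denominator gives the recurrence a_n = 3a_(n−1) − 2a_(n−2) for n ≥ 2; the numerator fixes a_0 = 3, a_1 = 9.
Iterating: 3, 9, 21, 45, 93, 189, 381, 765, so a_7 = 765.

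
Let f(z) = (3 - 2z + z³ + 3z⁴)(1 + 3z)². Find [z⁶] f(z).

27

(3 - 2z + z³ + 3z⁴) has coefficients 3,-2,0,1,3 for degrees 0…4.
(1 + 3z)² has coefficients 1,6,9,0,0,0,0 for degrees 0…6.
[z⁶] = 3·0 − 2·0 + 1·0 + 3·9 = 27.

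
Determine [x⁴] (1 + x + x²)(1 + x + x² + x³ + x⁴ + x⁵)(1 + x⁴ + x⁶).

4

(1 + x + x²) has coefficients 1,1,1 for degrees 0…2.
(1 + x + x² + x³ + x⁴ + x⁵) has coefficients 1,1,1,1,1 for degrees 0…4.
Finally multiplying by (1 + x⁴ + x⁶), the product of all factors after the first has coefficients 1,1,1,1,2 for degrees 0…4.
[x⁴] = 1·2 + 1·1 + 1·1 = 4.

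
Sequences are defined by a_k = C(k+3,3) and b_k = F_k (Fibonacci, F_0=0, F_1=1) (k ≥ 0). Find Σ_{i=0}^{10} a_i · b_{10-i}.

Write out a_i and b_{10-i} for i = 0,…,10 and sum the products.
Σ = 1·55 + 4·34 + 10·21 + 20·13 + 35·8 + 56·5 + 84·3 + 120·2 + 165·1 + 220·1 + 286·0 = 2098.

2098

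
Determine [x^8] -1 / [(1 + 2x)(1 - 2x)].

Partial fractions give a closed form: a_n = (-1/2)·(-2)^n + (-1/2)·2^n.
At n = 8: a_8 = -256.

-256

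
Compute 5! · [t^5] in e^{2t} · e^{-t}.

The EGF product rule gives c_5 = Σ_{k_1+k_2=5} C(5; k_1,k_2) · ∏ g_i(k_i), where e^{2t} gives (2)^k; e^{-t} gives (-1)^k.
g_1(k) for k = 0…5: 1, 2, 4, 8, 16, 32.
g_2(k) for k = 0…5: 1, -1, 1, -1, 1, -1.
c_5 = Σ_k C(5,k)·g_1(k)·g_2(5−k) = 1·1·(-1) + 5·2·1 + 10·4·(-1) + 10·8·1 + 5·16·(-1) + 1·32·1 = −1 + 10 − 40 + 80 − 80 + 32 = 1.

1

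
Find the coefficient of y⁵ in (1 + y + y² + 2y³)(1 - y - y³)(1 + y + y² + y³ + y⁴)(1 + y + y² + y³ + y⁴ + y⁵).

(1 + y + y² + 2y³) has coefficients 1,1,1,2 for degrees 0…3.
(1 - y - y³) has coefficients 1,-1,0,-1,0,0 for degrees 0…5.
Multiplying by (1 + y + y² + y³ + y⁴) gives running coefficients 1,0,0,-1,-1,-2 for degrees 0…5.
Finally multiplying by (1 + y + y² + y³ + y⁴ + y⁵), the product of all factors after the first has coefficients 1,1,1,0,-1,-3 for degrees 0…5.
[y⁵] = 1·(-3) + 1·(-1) + 1·0 + 2·1 = -2.

-2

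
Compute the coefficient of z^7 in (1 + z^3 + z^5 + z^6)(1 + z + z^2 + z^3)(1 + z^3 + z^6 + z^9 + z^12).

(1 + z^3 + z^5 + z^6) has coefficients 1,0,0,1,0,1,1 for degrees 0…6.
(1 + z + z^2 + z^3) has coefficients 1,1,1,1,0,0,0,0 for degrees 0…7.
Finally multiplying by (1 + z^3 + z^6 + z^9 + z^12), the product of all factors after the first has coefficients 1,1,1,2,1,1,2,1 for degrees 0…7.
[z^7] = 1·1 + 1·1 + 1·1 + 1·1 = 4.

4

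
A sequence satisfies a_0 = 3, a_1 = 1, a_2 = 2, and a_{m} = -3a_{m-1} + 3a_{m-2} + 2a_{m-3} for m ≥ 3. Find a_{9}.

The ordinary generating function has denominator 1 + 3z - 3z^2 - 2z^3.
Iterating the recurrence: a_0,…,a_{9} = 3, 1, 2, 3, -1, 16, -45, 181, -646, 2391.

2391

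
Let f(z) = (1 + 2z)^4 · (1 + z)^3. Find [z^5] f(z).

168

(1 + 2z)^4 has coefficients 1,8,24,32,16 for degrees 0…4.
(1 + z)^3 has coefficients 1,3,3,1,0,0 for degrees 0…5.
[z^5] = 1·0 + 8·0 + 24·1 + 32·3 + 16·3 = 168.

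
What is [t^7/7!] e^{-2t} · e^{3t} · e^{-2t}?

The EGF product rule gives c_7 = Σ_{k_1+k_2+k_3=7} C(7; k_1,k_2,k_3) · ∏ g_i(k_i), where e^{-2t} gives (-2)^k; e^{3t} gives (3)^k; e^{-2t} gives (-2)^k.
g_1(k) for k = 0…7: 1, -2, 4, -8, 16, -32, 64, -128.
g_2(k) for k = 0…7: 1, 3, 9, 27, 81, 243, 729, 2187.
g_3(k) for k = 0…7: 1, -2, 4, -8, 16, -32, 64, -128.
First combine the last two factors: h(k) = Σ_j C(k,j)·g_2(j)·g_3(k−j) for k = 0…7: 1, 1, 1, 1, 1, 1, 1, 1.
c_7 = Σ_k C(7,k)·g_1(k)·h(7−k) = 1·1·1 + 7·(-2)·1 + 21·4·1 + 35·(-8)·1 + 35·16·1 + 21·(-32)·1 + 7·64·1 + 1·(-128)·1 = 1 − 14 + 84 − 280 + 560 − 672 + 448 − 128 = -1.

-1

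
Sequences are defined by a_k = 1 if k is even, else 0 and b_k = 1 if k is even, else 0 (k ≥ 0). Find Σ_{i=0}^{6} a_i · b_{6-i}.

This is [x^6] in the product of the two ordinary generating functions.
Σ = 1·1 + 0·0 + 1·1 + 0·0 + 1·1 + 0·0 + 1·1 = 4.

4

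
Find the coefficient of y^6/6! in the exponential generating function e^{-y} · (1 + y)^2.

The EGF product rule gives c_6 = Σ_{k_1+k_2=6} C(6; k_1,k_2) · ∏ g_i(k_i), where e^{-y} gives (-1)^k; (1+y)^2 gives the falling factorial (2)_k.
g_1(k) for k = 0…6: 1, -1, 1, -1, 1, -1, 1.
g_2(k) for k = 0…6: 1, 2, 2, 0, 0, 0, 0.
c_6 = Σ_k C(6,k)·g_1(k)·g_2(6−k) = 15·1·2 + 6·(-1)·2 + 1·1·1 = 30 − 12 + 1 = 19.

19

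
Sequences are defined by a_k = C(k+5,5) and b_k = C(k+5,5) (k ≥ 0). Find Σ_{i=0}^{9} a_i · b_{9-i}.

167960

The convolution is the t^9 coefficient of A(t)B(t).
Σ = 1·2002 + 6·1287 + 21·792 + 56·462 + 126·252 + 252·126 + 462·56 + 792·21 + 1287·6 + 2002·1 = 167960.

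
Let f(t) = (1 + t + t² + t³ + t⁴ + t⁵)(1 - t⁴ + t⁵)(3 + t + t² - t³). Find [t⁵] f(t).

(1 + t + t² + t³ + t⁴ + t⁵) has coefficients 1,1,1,1,1,1 for degrees 0…5.
(1 - t⁴ + t⁵) has coefficients 1,0,0,0,-1,1 for degrees 0…5.
Finally multiplying by (3 + t + t² - t³), the product of all factors after the first has coefficients 3,1,1,-1,-3,2 for degrees 0…5.
[t⁵] = 1·2 + 1·(-3) + 1·(-1) + 1·1 + 1·1 + 1·3 = 3.

3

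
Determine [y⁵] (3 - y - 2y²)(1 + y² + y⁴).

-1

(3 - y - 2y²) has coefficients 3,-1,-2 for degrees 0…2.
(1 + y² + y⁴) has coefficients 1,0,1,0,1,0 for degrees 0…5.
[y⁵] = 3·0 − 1·1 − 2·0 = -1.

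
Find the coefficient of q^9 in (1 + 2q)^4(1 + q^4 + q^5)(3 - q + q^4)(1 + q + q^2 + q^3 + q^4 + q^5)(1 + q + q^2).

1378

(1 + 2q)^4 has coefficients 1,8,24,32,16 for degrees 0…4.
(1 + q^4 + q^5) has coefficients 1,0,0,0,1,1,0,0,0,0 for degrees 0…9.
Multiplying by (3 - q + q^4) gives running coefficients 3,-1,0,0,4,2,-1,0,1,1 for degrees 0…9.
Multiplying by (1 + q + q^2 + q^3 + q^4 + q^5) gives running coefficients 3,2,2,2,6,8,4,5,6,7 for degrees 0…9.
Finally multiplying by (1 + q + q^2), the product of all factors after the first has coefficients 3,5,7,6,10,16,18,17,15,18 for degrees 0…9.
[q^9] = 1·18 + 8·15 + 24·17 + 32·18 + 16·16 = 1378.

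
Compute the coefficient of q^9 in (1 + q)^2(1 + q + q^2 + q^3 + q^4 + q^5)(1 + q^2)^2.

(1 + q)^2 has coefficients 1,2,1 for degrees 0…2.
(1 + q + q^2 + q^3 + q^4 + q^5) has coefficients 1,1,1,1,1,1,0,0,0,0 for degrees 0…9.
Finally multiplying by (1 + q^2)^2, the product of all factors after the first has coefficients 1,1,3,3,4,4,3,3,1,1 for degrees 0…9.
[q^9] = 1·1 + 2·1 + 1·3 = 6.

6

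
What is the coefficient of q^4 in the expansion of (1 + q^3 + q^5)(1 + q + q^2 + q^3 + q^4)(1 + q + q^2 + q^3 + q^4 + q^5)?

7

(1 + q^3 + q^5) has coefficients 1,0,0,1,0 for degrees 0…4.
(1 + q + q^2 + q^3 + q^4) has coefficients 1,1,1,1,1 for degrees 0…4.
Finally multiplying by (1 + q + q^2 + q^3 + q^4 + q^5), the product of all factors after the first has coefficients 1,2,3,4,5 for degrees 0…4.
[q^4] = 1·5 + 1·2 = 7.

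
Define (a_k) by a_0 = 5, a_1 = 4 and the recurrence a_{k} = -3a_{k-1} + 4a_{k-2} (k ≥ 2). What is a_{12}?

3355448

The ordinary generating function has denominator 1 + 3y - 4y^2.
Iterating the recurrence: a_0,…,a_{12} = 5, 4, 8, -8, 56, -200, 824, -3272, 13112, -52424, 209720, -838856, 3355448.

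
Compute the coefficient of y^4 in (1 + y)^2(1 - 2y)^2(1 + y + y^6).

(1 + y)^2 has coefficients 1,2,1 for degrees 0…2.
(1 - 2y)^2 has coefficients 1,-4,4,0,0 for degrees 0…4.
Finally multiplying by (1 + y + y^6), the product of all factors after the first has coefficients 1,-3,0,4,0 for degrees 0…4.
[y^4] = 1·0 + 2·4 + 1·0 = 8.

8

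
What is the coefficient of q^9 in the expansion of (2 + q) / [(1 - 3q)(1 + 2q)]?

The denominator gives the recurrence a_n = a_(n−1) + 6a_(n−2) for n ≥ 3; the numerator fixes a_0 = 2, a_1 = 3, a_2 = 15.
Iterating: 2, 3, 15, 33, 123, 321, 1059, 2985, 9339, 27249, so a_9 = 27249.

27249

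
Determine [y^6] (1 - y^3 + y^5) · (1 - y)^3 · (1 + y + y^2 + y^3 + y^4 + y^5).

-3

(1 - y^3 + y^5) has coefficients 1,0,0,-1,0,1 for degrees 0…5.
(1 - y)^3 has coefficients 1,-3,3,-1,0,0,0 for degrees 0…6.
Finally multiplying by (1 + y + y^2 + y^3 + y^4 + y^5), the product of all factors after the first has coefficients 1,-2,1,0,0,0,-1 for degrees 0…6.
[y^6] = 1·(-1) − 1·0 + 1·(-2) = -3.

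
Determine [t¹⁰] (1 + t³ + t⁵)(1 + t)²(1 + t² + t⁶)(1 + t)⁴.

(1 + t³ + t⁵) has coefficients 1,0,0,1,0,1 for degrees 0…5.
(1 + t)² has coefficients 1,2,1,0,0,0,0,0,0,0,0 for degrees 0…10.
Multiplying by (1 + t² + t⁶) gives running coefficients 1,2,2,2,1,0,1,2,1,0,0 for degrees 0…10.
Finally multiplying by (1 + t)⁴, the product of all factors after the first has coefficients 1,6,16,26,30,26,17,12,16,20,15 for degrees 0…10.
[t¹⁰] = 1·15 + 1·12 + 1·26 = 53.

53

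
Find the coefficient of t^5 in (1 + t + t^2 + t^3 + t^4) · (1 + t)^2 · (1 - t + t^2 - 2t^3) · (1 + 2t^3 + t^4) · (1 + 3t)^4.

(1 + t + t^2 + t^3 + t^4) has coefficients 1,1,1,1,1 for degrees 0…4.
(1 + t)^2 has coefficients 1,2,1,0,0,0 for degrees 0…5.
Multiplying by (1 - t + t^2 - 2t^3) gives running coefficients 1,1,0,-1,-3,-2 for degrees 0…5.
Multiplying by (1 + 2t^3 + t^4) gives running coefficients 1,1,0,1,0,-1 for degrees 0…5.
Finally multiplying by (1 + 3t)^4, the product of all factors after the first has coefficients 1,13,66,163,201,134 for degrees 0…5.
[t^5] = 1·134 + 1·201 + 1·163 + 1·66 + 1·13 = 577.

577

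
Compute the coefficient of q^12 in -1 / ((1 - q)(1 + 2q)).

Partial fractions give a closed form: a_n = (-1/3)·1^n + (-2/3)·(-2)^n.
At n = 12: a_12 = -2731.

-2731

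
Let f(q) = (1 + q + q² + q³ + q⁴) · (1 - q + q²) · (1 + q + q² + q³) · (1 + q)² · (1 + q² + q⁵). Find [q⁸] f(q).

28

(1 + q + q² + q³ + q⁴) has coefficients 1,1,1,1,1 for degrees 0…4.
(1 - q + q²) has coefficients 1,-1,1,0,0,0,0,0,0 for degrees 0…8.
Multiplying by (1 + q + q² + q³) gives running coefficients 1,0,1,1,0,1,0,0,0 for degrees 0…8.
Multiplying by (1 + q)² gives running coefficients 1,2,2,3,3,2,2,1,0 for degrees 0…8.
Finally multiplying by (1 + q² + q⁵), the product of all factors after the first has coefficients 1,2,3,5,5,6,7,5,5 for degrees 0…8.
[q⁸] = 1·5 + 1·5 + 1·7 + 1·6 + 1·5 = 28.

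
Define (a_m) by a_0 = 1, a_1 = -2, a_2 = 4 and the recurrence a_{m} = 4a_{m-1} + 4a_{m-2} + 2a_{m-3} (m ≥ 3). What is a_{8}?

30064

The ordinary generating function has denominator 1 - 4q - 4q^2 - 2q^3.
Iterating the recurrence: a_0,…,a_{8} = 1, -2, 4, 10, 52, 256, 1252, 6136, 30064.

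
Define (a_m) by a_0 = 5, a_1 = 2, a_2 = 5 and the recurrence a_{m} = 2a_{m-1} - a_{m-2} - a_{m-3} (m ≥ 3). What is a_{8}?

-34

The ordinary generating function has denominator 1 - 2z + z^2 + z^3.
Iterating the recurrence: a_0,…,a_{8} = 5, 2, 5, 3, -1, -10, -22, -33, -34.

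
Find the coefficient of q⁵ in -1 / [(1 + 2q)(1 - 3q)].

Partial fractions give a closed form: a_n = (-2/5)·(-2)^n + (-3/5)·3^n.
At n = 5: a_5 = -133.

-133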